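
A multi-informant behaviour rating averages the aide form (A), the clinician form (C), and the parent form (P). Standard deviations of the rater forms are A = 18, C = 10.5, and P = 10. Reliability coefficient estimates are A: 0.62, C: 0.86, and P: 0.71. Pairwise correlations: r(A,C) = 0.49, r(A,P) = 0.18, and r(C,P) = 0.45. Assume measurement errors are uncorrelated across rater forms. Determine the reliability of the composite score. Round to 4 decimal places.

0.8093

Var(A+C+P) = 18² + 10.5² + 10² + 2·[18·10.5·0.49 + 18·10·0.18 + 10.5·10·0.45] = 534.25 + 344.52 = 878.77.
Because errors are independent across components, Cov(Tᵢ,Tⱼ) = Cov(Xᵢ,Xⱼ); the off-diagonal part of the true-score variance is the same as above.
True-score variance = [18²·0.62 + 10.5²·0.86 + 10²·0.71] + 344.52 = 366.695 + 344.52 = 711.215.
Reliability = 711.215 / 878.77 = 0.8093.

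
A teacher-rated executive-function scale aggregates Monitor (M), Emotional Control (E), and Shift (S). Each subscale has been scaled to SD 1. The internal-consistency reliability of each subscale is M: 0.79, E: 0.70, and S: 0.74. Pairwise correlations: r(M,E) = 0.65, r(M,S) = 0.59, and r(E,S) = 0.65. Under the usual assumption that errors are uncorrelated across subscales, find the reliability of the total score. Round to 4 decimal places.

0.8864

Var(M+E+S) = 3 + 2·[0.65 + 0.59 + 0.65] = 3 + 3.78 = 6.78.
With uncorrelated errors the cross-covariances are all true-score covariance, so they carry over unchanged; only the diagonal terms shrink to ρᵢσᵢ².
True-score variance = [0.79 + 0.70 + 0.74] + 3.78 = 2.23 + 3.78 = 6.01.
Reliability = 6.01 / 6.78 = 0.8864.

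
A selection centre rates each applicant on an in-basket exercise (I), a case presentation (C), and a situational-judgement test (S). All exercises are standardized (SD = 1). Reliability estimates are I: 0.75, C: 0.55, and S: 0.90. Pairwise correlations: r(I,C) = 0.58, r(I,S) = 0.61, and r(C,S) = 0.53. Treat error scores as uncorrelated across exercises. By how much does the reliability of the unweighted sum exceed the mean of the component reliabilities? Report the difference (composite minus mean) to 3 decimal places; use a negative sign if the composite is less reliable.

Var(sum) = 3 + 3.44 = 6.44; true-score variance = 2.2 + 3.44 = 5.64; composite reliability = 0.8758.
Mean component reliability = 0.7333.
Difference = 0.8758 − 0.7333 = 0.142.

0.142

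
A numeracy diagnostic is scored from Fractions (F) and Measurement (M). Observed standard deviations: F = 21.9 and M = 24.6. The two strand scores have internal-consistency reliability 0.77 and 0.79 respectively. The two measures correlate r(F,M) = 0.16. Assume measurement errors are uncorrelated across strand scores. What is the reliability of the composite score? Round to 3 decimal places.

Var(F+M) = 21.9² + 24.6² + 2·[21.9·24.6·0.16] = 1084.77 + 172.397 = 1257.17.
Under uncorrelated errors the observed covariances equal the true-score covariances, so only the own-variance terms attenuate.
True-score variance = [21.9²·0.77 + 24.6²·0.79] + 172.397 = 847.376 + 172.397 = 1019.77.
Reliability = 1019.77 / 1257.17 = 0.811.

0.811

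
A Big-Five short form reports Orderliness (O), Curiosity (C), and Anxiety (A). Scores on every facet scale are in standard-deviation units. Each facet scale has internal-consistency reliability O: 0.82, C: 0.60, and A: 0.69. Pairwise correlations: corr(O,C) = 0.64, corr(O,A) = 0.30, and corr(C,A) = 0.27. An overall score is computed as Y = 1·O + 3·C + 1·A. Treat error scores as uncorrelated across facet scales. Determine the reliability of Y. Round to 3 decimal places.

0.760

Var(Y) = 1 + 3² + 1 + 2·[3·0.64 + 0.30 + 3·0.27] = 11 + 6.06 = 17.06.
Because errors are independent across components, Cov(Tᵢ,Tⱼ) = Cov(Xᵢ,Xⱼ); the off-diagonal part of the true-score variance is the same as above.
True-score variance = [0.82 + 3²·0.60 + 0.69] + 6.06 = 6.91 + 6.06 = 12.97.
Reliability = 12.97 / 17.06 = 0.760.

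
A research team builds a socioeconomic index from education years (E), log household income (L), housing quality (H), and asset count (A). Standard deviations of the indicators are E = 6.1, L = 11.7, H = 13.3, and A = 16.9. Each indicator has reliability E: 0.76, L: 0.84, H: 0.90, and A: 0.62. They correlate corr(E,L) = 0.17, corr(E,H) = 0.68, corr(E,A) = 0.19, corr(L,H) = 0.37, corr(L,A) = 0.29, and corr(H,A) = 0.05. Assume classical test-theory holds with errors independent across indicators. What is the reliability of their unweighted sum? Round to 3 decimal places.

0.852

Var(E+L+H+A) = 6.1² + 11.7² + 13.3² + 16.9² + 2·[6.1·11.7·0.17 + 6.1·13.3·0.68 + 6.1·16.9·0.19 + 11.7·13.3·0.37 + 11.7·16.9·0.29 + 13.3·16.9·0.05] = 636.6 + 426.089 = 1062.69.
Because errors are independent across components, Cov(Tᵢ,Tⱼ) = Cov(Xᵢ,Xⱼ); the off-diagonal part of the true-score variance is the same as above.
True-score variance = [6.1²·0.76 + 11.7²·0.84 + 13.3²·0.90 + 16.9²·0.62] + 426.089 = 479.546 + 426.089 = 905.635.
Reliability = 905.635 / 1062.69 = 0.852.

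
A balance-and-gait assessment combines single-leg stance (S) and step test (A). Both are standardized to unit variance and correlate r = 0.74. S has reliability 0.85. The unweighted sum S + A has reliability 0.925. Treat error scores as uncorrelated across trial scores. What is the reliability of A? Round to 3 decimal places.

Var(S+A) = 2 + 2·0.74 = 3.480.
True-score variance = ρ_S + ρ_A + 2·0.74, so 0.925 = (0.85 + ρ_A + 1.48) / 3.480.
ρ_A = 0.925·3.480 − 0.85 − 1.48 = 0.889.

0.889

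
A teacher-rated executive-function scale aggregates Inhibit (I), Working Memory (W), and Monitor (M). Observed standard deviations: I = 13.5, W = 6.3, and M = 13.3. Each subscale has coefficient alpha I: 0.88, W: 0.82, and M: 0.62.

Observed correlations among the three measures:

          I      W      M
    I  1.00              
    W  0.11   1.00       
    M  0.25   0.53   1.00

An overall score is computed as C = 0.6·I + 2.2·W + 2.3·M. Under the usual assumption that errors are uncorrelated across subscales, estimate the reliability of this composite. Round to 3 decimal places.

0.778

Var(C) = 0.6²·13.5² + 2.2²·6.3² + 2.3²·13.3² + 2·[1.32·13.5·6.3·0.11 + 1.38·13.5·13.3·0.25 + 5.06·6.3·13.3·0.53] = 1193.46 + 598.004 = 1791.46.
Under uncorrelated errors the observed covariances equal the true-score covariances, so only the own-variance terms attenuate.
True-score variance = [0.6²·13.5²·0.88 + 2.2²·6.3²·0.82 + 2.3²·13.3²·0.62] + 598.004 = 795.422 + 598.004 = 1393.43.
Reliability = 1393.43 / 1791.46 = 0.778.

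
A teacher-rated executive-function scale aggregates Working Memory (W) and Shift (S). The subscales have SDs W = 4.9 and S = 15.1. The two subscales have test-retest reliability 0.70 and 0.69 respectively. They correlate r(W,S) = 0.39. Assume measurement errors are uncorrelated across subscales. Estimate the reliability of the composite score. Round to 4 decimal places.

Var(W+S) = 4.9² + 15.1² + 2·[4.9·15.1·0.39] = 252.02 + 57.7122 = 309.732.
Under uncorrelated errors the observed covariances equal the true-score covariances, so only the own-variance terms attenuate.
True-score variance = [4.9²·0.70 + 15.1²·0.69] + 57.7122 = 174.134 + 57.7122 = 231.846.
Reliability = 231.846 / 309.732 = 0.7485.

0.7485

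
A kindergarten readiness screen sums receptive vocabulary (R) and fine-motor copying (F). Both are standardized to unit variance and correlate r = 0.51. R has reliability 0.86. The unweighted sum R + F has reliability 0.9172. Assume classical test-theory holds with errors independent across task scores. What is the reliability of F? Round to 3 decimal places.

Var(R+F) = 2 + 2·0.51 = 3.020.
True-score variance = ρ_R + ρ_F + 2·0.51, so 0.9172 = (0.86 + ρ_F + 1.02) / 3.020.
ρ_F = 0.9172·3.020 − 0.86 − 1.02 = 0.890.

0.890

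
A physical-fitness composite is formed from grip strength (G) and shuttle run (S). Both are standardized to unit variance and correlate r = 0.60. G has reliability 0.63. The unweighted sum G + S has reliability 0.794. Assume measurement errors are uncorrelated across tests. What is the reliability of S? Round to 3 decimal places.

0.711

Var(G+S) = 2 + 2·0.60 = 3.200.
True-score variance = ρ_G + ρ_S + 2·0.60, so 0.794 = (0.63 + ρ_S + 1.20) / 3.200.
ρ_S = 0.794·3.200 − 0.63 − 1.20 = 0.711.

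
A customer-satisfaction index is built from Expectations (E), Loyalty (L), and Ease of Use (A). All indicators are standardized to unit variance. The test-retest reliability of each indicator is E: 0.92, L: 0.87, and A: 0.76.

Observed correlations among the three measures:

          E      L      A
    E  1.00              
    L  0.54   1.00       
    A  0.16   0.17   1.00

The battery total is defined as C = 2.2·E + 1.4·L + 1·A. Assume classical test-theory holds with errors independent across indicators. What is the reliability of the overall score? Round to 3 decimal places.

0.928

Var(C) = 2.2² + 1.4² + 1 + 2·[3.08·0.54 + 2.2·0.16 + 1.4·0.17] = 7.8 + 4.5064 = 12.3064.
Under uncorrelated errors the observed covariances equal the true-score covariances, so only the own-variance terms attenuate.
True-score variance = [2.2²·0.92 + 1.4²·0.87 + 0.76] + 4.5064 = 6.918 + 4.5064 = 11.4244.
Reliability = 11.4244 / 12.3064 = 0.928.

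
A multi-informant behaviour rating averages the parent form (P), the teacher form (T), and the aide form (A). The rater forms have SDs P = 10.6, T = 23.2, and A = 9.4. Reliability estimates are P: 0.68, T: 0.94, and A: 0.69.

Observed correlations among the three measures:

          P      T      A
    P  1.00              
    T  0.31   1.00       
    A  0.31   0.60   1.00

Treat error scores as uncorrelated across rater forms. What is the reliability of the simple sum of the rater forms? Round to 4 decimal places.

Var(P+T+A) = 10.6² + 23.2² + 9.4² + 2·[10.6·23.2·0.31 + 10.6·9.4·0.31 + 23.2·9.4·0.60] = 738.96 + 475.943 = 1214.9.
Under uncorrelated errors the observed covariances equal the true-score covariances, so only the own-variance terms attenuate.
True-score variance = [10.6²·0.68 + 23.2²·0.94 + 9.4²·0.69] + 475.943 = 643.319 + 475.943 = 1119.26.
Reliability = 1119.26 / 1214.9 = 0.9213.

0.9213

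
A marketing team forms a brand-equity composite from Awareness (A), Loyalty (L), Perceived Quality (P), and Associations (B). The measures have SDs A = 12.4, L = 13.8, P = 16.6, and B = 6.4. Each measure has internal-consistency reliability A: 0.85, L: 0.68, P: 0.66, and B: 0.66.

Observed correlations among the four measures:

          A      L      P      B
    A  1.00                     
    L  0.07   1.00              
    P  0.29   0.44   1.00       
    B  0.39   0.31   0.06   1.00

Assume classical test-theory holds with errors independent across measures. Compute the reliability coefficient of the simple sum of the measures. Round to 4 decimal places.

Var(A+L+P+B) = 12.4² + 13.8² + 16.6² + 6.4² + 2·[12.4·13.8·0.07 + 12.4·16.6·0.29 + 12.4·6.4·0.39 + 13.8·16.6·0.44 + 13.8·6.4·0.31 + 16.6·6.4·0.06] = 660.72 + 474.342 = 1135.06.
With uncorrelated errors the cross-covariances are all true-score covariance, so they carry over unchanged; only the diagonal terms shrink to ρᵢσᵢ².
True-score variance = [12.4²·0.85 + 13.8²·0.68 + 16.6²·0.66 + 6.4²·0.66] + 474.342 = 469.098 + 474.342 = 943.441.
Reliability = 943.441 / 1135.06 = 0.8312.

0.8312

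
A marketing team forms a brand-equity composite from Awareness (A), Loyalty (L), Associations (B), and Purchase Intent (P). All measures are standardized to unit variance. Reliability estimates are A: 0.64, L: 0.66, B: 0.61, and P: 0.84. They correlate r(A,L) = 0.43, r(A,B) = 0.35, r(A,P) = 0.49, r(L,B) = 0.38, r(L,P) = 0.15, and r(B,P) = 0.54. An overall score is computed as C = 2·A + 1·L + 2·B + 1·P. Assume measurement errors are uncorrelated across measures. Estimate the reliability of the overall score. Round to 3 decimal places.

Var(C) = 2² + 1 + 2² + 1 + 2·[2·0.43 + 4·0.35 + 2·0.49 + 2·0.38 + 0.15 + 2·0.54] = 10 + 10.46 = 20.46.
Because errors are independent across components, Cov(Tᵢ,Tⱼ) = Cov(Xᵢ,Xⱼ); the off-diagonal part of the true-score variance is the same as above.
True-score variance = [2²·0.64 + 0.66 + 2²·0.61 + 0.84] + 10.46 = 6.5 + 10.46 = 16.96.
Reliability = 16.96 / 20.46 = 0.829.

0.829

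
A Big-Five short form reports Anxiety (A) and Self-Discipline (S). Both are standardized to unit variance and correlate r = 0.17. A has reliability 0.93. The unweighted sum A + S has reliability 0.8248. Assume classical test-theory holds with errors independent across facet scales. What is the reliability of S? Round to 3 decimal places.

Var(A+S) = 2 + 2·0.17 = 2.340.
True-score variance = ρ_A + ρ_S + 2·0.17, so 0.8248 = (0.93 + ρ_S + 0.34) / 2.340.
ρ_S = 0.8248·2.340 − 0.93 − 0.34 = 0.660.

0.660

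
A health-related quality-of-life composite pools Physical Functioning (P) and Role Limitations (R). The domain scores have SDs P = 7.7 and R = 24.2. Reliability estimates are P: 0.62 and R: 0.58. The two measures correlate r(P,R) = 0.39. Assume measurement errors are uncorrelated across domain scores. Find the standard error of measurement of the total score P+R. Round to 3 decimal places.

Var(total) = 644.93 + 145.345 = 790.275.
True-score variance = 376.431 + 145.345 = 521.776, so reliability = 0.6602.
Error variance = 790.275 − 521.776 = 268.499; SEM = √268.499 = 16.386.

16.386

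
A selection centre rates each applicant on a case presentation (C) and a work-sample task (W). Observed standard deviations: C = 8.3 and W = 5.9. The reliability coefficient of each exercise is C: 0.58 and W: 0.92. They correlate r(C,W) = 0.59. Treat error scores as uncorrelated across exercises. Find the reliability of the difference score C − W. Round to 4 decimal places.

Var(C−W) = 8.3² + 5.9² − 2·8.3·5.9·0.59 = 103.7 − 57.7846 = 45.9154.
Because errors are independent across components, Cov(Tᵢ,Tⱼ) = Cov(Xᵢ,Xⱼ); the off-diagonal part of the true-score variance is the same as above.
True-score variance = [8.3²·0.58 + 5.9²·0.92] − 57.7846 = 71.9814 − 57.7846 = 14.1968.
Reliability = 14.1968 / 45.9154 = 0.3092.

0.3092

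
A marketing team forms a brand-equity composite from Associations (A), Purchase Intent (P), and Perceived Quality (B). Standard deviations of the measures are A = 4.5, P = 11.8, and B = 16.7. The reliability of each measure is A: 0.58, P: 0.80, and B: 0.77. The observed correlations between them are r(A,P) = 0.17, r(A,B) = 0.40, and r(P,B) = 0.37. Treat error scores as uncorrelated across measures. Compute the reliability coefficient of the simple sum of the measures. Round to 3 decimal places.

0.848

Var(A+P+B) = 4.5² + 11.8² + 16.7² + 2·[4.5·11.8·0.17 + 4.5·16.7·0.40 + 11.8·16.7·0.37] = 438.38 + 223.998 = 662.378.
With uncorrelated errors the cross-covariances are all true-score covariance, so they carry over unchanged; only the diagonal terms shrink to ρᵢσᵢ².
True-score variance = [4.5²·0.58 + 11.8²·0.80 + 16.7²·0.77] + 223.998 = 337.882 + 223.998 = 561.881.
Reliability = 561.881 / 662.378 = 0.848.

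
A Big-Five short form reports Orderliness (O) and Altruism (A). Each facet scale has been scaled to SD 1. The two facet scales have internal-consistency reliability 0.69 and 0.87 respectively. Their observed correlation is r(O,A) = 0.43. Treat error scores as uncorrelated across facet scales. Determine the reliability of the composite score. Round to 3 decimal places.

0.846

Var(O+A) = 2 + 2·[0.43] = 2 + 0.86 = 2.86.
Under uncorrelated errors the observed covariances equal the true-score covariances, so only the own-variance terms attenuate.
True-score variance = [0.69 + 0.87] + 0.86 = 1.56 + 0.86 = 2.42.
Reliability = 2.42 / 2.86 = 0.846.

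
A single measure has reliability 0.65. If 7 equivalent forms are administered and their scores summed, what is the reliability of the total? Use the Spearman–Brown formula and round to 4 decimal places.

ρ_k = kρ / (1 + (k−1)ρ) = 7·0.65 / (1 + 6·0.65) = 4.550 / 4.900 = 0.9286.

0.9286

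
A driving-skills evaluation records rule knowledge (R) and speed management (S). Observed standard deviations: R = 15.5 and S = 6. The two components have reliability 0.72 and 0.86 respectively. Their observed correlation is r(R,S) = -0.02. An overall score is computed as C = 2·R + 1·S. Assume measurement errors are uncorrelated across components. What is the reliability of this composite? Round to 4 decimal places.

Var(C) = 2²·15.5² + 6² + 2·[2·15.5·6·(-0.02)] = 997 − 7.44 = 989.56.
Because errors are independent across components, Cov(Tᵢ,Tⱼ) = Cov(Xᵢ,Xⱼ); the off-diagonal part of the true-score variance is the same as above.
True-score variance = [2²·15.5²·0.72 + 6²·0.86] − 7.44 = 722.88 − 7.44 = 715.44.
Reliability = 715.44 / 989.56 = 0.7230.

0.7230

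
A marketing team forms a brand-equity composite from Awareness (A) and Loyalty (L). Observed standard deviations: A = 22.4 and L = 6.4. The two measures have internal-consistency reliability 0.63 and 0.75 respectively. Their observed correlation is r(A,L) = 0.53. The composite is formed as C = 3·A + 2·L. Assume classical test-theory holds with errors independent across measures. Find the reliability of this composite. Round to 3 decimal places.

0.694

Var(C) = 3²·22.4² + 2²·6.4² + 2·[6·22.4·6.4·0.53] = 4679.68 + 911.77 = 5591.45.
Under uncorrelated errors the observed covariances equal the true-score covariances, so only the own-variance terms attenuate.
True-score variance = [3²·22.4²·0.63 + 2²·6.4²·0.75] + 911.77 = 2967.86 + 911.77 = 3879.63.
Reliability = 3879.63 / 5591.45 = 0.694.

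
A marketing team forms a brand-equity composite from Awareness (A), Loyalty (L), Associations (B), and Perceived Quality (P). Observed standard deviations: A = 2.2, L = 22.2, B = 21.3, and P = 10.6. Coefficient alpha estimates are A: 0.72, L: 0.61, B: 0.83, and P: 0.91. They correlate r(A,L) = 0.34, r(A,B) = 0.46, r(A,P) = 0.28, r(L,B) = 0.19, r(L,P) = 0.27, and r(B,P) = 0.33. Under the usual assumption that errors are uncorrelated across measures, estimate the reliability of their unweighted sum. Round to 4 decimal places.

0.8255

Var(A+L+B+P) = 2.2² + 22.2² + 21.3² + 10.6² + 2·[2.2·22.2·0.34 + 2.2·21.3·0.46 + 2.2·10.6·0.28 + 22.2·21.3·0.19 + 22.2·10.6·0.27 + 21.3·10.6·0.33] = 1063.73 + 545.156 = 1608.89.
Because errors are independent across components, Cov(Tᵢ,Tⱼ) = Cov(Xᵢ,Xⱼ); the off-diagonal part of the true-score variance is the same as above.
True-score variance = [2.2²·0.72 + 22.2²·0.61 + 21.3²·0.83 + 10.6²·0.91] + 545.156 = 782.928 + 545.156 = 1328.08.
Reliability = 1328.08 / 1608.89 = 0.8255.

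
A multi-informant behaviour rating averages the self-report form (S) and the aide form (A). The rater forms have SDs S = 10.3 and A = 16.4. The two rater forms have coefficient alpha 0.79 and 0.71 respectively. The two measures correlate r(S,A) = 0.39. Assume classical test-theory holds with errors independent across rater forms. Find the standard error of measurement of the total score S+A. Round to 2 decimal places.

10.01

Var(total) = 375.05 + 131.758 = 506.808.
True-score variance = 274.773 + 131.758 = 406.53, so reliability = 0.8021.
Error variance = 506.808 − 406.53 = 100.277; SEM = √100.277 = 10.01.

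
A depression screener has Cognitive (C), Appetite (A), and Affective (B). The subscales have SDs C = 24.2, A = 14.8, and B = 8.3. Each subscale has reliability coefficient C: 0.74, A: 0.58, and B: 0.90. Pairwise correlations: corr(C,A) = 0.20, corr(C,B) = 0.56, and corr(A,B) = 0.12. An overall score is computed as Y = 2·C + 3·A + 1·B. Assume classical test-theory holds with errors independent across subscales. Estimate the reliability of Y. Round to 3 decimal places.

Var(Y) = 2²·24.2² + 3²·14.8² + 8.3² + 2·[6·24.2·14.8·0.20 + 2·24.2·8.3·0.56 + 3·14.8·8.3·0.12] = 4382.81 + 1397.96 = 5780.77.
Because errors are independent across components, Cov(Tᵢ,Tⱼ) = Cov(Xᵢ,Xⱼ); the off-diagonal part of the true-score variance is the same as above.
True-score variance = [2²·24.2²·0.74 + 3²·14.8²·0.58 + 8.3²·0.90] + 1397.96 = 2938.88 + 1397.96 = 4336.84.
Reliability = 4336.84 / 5780.77 = 0.750.

0.750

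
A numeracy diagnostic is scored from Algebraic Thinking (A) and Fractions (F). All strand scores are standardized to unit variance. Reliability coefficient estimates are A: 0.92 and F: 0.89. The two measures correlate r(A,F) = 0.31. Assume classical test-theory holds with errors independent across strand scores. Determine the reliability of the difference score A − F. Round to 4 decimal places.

0.8623

Var(A−F) = 1 + 1 − 2·0.31 = 2 − 0.62 = 1.38.
Under uncorrelated errors the observed covariances equal the true-score covariances, so only the own-variance terms attenuate.
True-score variance = [0.92 + 0.89] − 0.62 = 1.81 − 0.62 = 1.19.
Reliability = 1.19 / 1.38 = 0.8623.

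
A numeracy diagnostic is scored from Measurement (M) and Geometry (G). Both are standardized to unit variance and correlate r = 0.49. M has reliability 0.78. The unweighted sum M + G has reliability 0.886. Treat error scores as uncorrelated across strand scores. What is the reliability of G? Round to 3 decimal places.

Var(M+G) = 2 + 2·0.49 = 2.980.
True-score variance = ρ_M + ρ_G + 2·0.49, so 0.886 = (0.78 + ρ_G + 0.98) / 2.980.
ρ_G = 0.886·2.980 − 0.78 − 0.98 = 0.880.

0.880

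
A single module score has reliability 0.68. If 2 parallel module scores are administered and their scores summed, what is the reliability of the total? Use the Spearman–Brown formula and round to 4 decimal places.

ρ_k = kρ / (1 + (k−1)ρ) = 2·0.68 / (1 + 1·0.68) = 1.360 / 1.680 = 0.8095.

0.8095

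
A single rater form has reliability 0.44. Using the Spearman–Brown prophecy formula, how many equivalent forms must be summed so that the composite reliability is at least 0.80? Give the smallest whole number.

k ≥ ρ*(1−ρ₁)/(ρ₁(1−ρ*)) = 0.80·0.56 / (0.44·0.20) = 5.091.
Smallest integer k = 6.

6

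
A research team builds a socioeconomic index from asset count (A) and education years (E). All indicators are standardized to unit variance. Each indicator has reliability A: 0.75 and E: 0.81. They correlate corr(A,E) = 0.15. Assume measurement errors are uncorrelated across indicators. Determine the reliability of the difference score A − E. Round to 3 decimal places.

Var(A−E) = 1 + 1 − 2·0.15 = 2 − 0.3 = 1.7.
Under uncorrelated errors the observed covariances equal the true-score covariances, so only the own-variance terms attenuate.
True-score variance = [0.75 + 0.81] − 0.3 = 1.56 − 0.3 = 1.26.
Reliability = 1.26 / 1.7 = 0.741.

0.741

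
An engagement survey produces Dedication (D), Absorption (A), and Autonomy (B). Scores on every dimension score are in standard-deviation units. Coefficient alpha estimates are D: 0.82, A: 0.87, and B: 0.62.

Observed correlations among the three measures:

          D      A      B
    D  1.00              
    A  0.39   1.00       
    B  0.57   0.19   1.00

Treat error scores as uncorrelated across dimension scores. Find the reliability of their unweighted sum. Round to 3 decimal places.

0.870

Var(D+A+B) = 3 + 2·[0.39 + 0.57 + 0.19] = 3 + 2.3 = 5.3.
With uncorrelated errors the cross-covariances are all true-score covariance, so they carry over unchanged; only the diagonal terms shrink to ρᵢσᵢ².
True-score variance = [0.82 + 0.87 + 0.62] + 2.3 = 2.31 + 2.3 = 4.61.
Reliability = 4.61 / 5.3 = 0.870.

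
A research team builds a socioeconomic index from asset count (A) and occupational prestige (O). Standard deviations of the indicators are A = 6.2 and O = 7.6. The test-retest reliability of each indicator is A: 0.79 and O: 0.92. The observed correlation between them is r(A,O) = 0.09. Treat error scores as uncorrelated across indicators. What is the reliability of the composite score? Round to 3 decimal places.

0.879

Var(A+O) = 6.2² + 7.6² + 2·[6.2·7.6·0.09] = 96.2 + 8.4816 = 104.682.
Under uncorrelated errors the observed covariances equal the true-score covariances, so only the own-variance terms attenuate.
True-score variance = [6.2²·0.79 + 7.6²·0.92] + 8.4816 = 83.5068 + 8.4816 = 91.9884.
Reliability = 91.9884 / 104.682 = 0.879.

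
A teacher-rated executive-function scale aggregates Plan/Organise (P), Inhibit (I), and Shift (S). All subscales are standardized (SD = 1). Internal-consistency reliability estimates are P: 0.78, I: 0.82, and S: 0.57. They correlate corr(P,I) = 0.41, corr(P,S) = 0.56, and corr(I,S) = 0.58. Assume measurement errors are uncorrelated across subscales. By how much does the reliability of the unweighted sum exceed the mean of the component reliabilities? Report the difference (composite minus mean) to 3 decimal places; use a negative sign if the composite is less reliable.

0.141

Var(sum) = 3 + 3.1 = 6.1; true-score variance = 2.17 + 3.1 = 5.27; composite reliability = 0.8639.
Mean component reliability = 0.7233.
Difference = 0.8639 − 0.7233 = 0.141.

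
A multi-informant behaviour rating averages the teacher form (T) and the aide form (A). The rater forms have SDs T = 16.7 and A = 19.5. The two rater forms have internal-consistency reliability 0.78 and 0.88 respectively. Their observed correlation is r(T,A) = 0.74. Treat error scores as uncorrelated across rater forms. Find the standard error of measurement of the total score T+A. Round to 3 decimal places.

Var(total) = 659.14 + 481.962 = 1141.1.
True-score variance = 552.154 + 481.962 = 1034.12, so reliability = 0.9062.
Error variance = 1141.1 − 1034.12 = 106.986; SEM = √106.986 = 10.343.

10.343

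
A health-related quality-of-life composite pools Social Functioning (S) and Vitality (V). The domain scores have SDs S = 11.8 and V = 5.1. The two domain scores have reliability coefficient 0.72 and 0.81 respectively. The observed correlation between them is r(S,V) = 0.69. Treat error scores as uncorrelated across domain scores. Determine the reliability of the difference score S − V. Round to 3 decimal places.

Var(S−V) = 11.8² + 5.1² − 2·11.8·5.1·0.69 = 165.25 − 83.0484 = 82.2016.
Under uncorrelated errors the observed covariances equal the true-score covariances, so only the own-variance terms attenuate.
True-score variance = [11.8²·0.72 + 5.1²·0.81] − 83.0484 = 121.321 − 83.0484 = 38.2725.
Reliability = 38.2725 / 82.2016 = 0.466.

0.466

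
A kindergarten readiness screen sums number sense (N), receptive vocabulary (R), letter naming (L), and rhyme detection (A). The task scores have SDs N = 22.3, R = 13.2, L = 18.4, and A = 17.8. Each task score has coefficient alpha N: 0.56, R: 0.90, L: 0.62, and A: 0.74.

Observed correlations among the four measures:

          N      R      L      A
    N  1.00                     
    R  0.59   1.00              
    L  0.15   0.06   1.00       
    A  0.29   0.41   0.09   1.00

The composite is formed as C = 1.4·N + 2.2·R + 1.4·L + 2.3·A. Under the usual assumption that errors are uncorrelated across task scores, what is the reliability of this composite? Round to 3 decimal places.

Var(C) = 1.4²·22.3² + 2.2²·13.2² + 1.4²·18.4² + 2.3²·17.8² + 2·[3.08·22.3·13.2·0.59 + 1.96·22.3·18.4·0.15 + 3.22·22.3·17.8·0.29 + 3.08·13.2·18.4·0.06 + 5.06·13.2·17.8·0.41 + 3.22·18.4·17.8·0.09] = 4157.67 + 3306.91 = 7464.58.
With uncorrelated errors the cross-covariances are all true-score covariance, so they carry over unchanged; only the diagonal terms shrink to ρᵢσᵢ².
True-score variance = [1.4²·22.3²·0.56 + 2.2²·13.2²·0.90 + 1.4²·18.4²·0.62 + 2.3²·17.8²·0.74] + 3306.91 = 2956.53 + 3306.91 = 6263.45.
Reliability = 6263.45 / 7464.58 = 0.839.

0.839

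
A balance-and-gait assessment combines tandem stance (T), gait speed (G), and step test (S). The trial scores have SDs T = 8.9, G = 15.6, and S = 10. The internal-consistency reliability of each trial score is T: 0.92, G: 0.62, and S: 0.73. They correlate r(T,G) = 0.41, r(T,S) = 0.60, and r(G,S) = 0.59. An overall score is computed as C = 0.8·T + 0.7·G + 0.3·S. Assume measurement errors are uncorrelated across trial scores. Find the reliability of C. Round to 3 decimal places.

0.831

Var(C) = 0.8²·8.9² + 0.7²·15.6² + 0.3²·10² + 2·[0.56·8.9·15.6·0.41 + 0.24·8.9·10·0.60 + 0.21·15.6·10·0.59] = 178.941 + 128.044 = 306.985.
Under uncorrelated errors the observed covariances equal the true-score covariances, so only the own-variance terms attenuate.
True-score variance = [0.8²·8.9²·0.92 + 0.7²·15.6²·0.62 + 0.3²·10²·0.73] + 128.044 = 127.142 + 128.044 = 255.186.
Reliability = 255.186 / 306.985 = 0.831.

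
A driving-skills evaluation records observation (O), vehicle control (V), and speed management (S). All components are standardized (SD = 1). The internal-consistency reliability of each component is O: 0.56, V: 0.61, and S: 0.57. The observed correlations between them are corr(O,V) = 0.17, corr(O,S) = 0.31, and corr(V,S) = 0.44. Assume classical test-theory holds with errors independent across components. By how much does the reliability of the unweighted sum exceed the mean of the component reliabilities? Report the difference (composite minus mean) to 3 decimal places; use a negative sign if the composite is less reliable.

Var(sum) = 3 + 1.84 = 4.84; true-score variance = 1.74 + 1.84 = 3.58; composite reliability = 0.7397.
Mean component reliability = 0.5800.
Difference = 0.7397 − 0.5800 = 0.160.

0.160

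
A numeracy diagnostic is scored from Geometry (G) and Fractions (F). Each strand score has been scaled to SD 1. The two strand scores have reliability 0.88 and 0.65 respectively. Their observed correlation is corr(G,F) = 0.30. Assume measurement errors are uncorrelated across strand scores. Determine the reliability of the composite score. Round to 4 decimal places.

Var(G+F) = 2 + 2·[0.30] = 2 + 0.6 = 2.6.
Because errors are independent across components, Cov(Tᵢ,Tⱼ) = Cov(Xᵢ,Xⱼ); the off-diagonal part of the true-score variance is the same as above.
True-score variance = [0.88 + 0.65] + 0.6 = 1.53 + 0.6 = 2.13.
Reliability = 2.13 / 2.6 = 0.8192.

0.8192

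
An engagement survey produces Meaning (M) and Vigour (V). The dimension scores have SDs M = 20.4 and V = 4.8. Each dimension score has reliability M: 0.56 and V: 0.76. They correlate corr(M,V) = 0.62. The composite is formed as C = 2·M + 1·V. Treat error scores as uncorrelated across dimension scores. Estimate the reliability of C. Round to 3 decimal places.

0.618

Var(C) = 2²·20.4² + 4.8² + 2·[2·20.4·4.8·0.62] = 1687.68 + 242.842 = 1930.52.
Because errors are independent across components, Cov(Tᵢ,Tⱼ) = Cov(Xᵢ,Xⱼ); the off-diagonal part of the true-score variance is the same as above.
True-score variance = [2²·20.4²·0.56 + 4.8²·0.76] + 242.842 = 949.709 + 242.842 = 1192.55.
Reliability = 1192.55 / 1930.52 = 0.618.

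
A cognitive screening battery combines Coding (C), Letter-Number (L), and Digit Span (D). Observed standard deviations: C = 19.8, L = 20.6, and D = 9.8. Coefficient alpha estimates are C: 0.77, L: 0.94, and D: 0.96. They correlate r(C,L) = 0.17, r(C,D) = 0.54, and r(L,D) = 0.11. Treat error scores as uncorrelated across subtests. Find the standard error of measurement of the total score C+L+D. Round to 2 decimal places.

Var(total) = 912.44 + 392.656 = 1305.1.
True-score variance = 792.968 + 392.656 = 1185.62, so reliability = 0.9085.
Error variance = 1305.1 − 1185.62 = 119.472; SEM = √119.472 = 10.93.

10.93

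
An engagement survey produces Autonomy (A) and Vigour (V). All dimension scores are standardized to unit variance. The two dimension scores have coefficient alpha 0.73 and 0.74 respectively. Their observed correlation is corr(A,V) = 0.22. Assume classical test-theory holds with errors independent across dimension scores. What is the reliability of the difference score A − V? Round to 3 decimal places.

Var(A−V) = 1 + 1 − 2·0.22 = 2 − 0.44 = 1.56.
With uncorrelated errors the cross-covariances are all true-score covariance, so they carry over unchanged; only the diagonal terms shrink to ρᵢσᵢ².
True-score variance = [0.73 + 0.74] − 0.44 = 1.47 − 0.44 = 1.03.
Reliability = 1.03 / 1.56 = 0.660.

0.660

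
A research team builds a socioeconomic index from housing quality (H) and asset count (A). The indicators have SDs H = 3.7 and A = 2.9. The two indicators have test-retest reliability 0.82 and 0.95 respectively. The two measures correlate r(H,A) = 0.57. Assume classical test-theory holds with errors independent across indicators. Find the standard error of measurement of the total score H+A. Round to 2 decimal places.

1.70

Var(total) = 22.1 + 12.2322 = 34.3322.
True-score variance = 19.2153 + 12.2322 = 31.4475, so reliability = 0.9160.
Error variance = 34.3322 − 31.4475 = 2.8847; SEM = √2.8847 = 1.70.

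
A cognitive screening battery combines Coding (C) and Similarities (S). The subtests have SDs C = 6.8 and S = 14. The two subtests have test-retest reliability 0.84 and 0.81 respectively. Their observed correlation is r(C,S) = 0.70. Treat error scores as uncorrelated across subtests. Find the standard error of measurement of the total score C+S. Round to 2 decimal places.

Var(total) = 242.24 + 133.28 = 375.52.
True-score variance = 197.602 + 133.28 = 330.882, so reliability = 0.8811.
Error variance = 375.52 − 330.882 = 44.6384; SEM = √44.6384 = 6.68.

6.68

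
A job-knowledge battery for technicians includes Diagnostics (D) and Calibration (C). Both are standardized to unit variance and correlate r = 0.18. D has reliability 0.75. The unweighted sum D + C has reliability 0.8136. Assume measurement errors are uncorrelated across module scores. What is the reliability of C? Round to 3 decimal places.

0.810

Var(D+C) = 2 + 2·0.18 = 2.360.
True-score variance = ρ_D + ρ_C + 2·0.18, so 0.8136 = (0.75 + ρ_C + 0.36) / 2.360.
ρ_C = 0.8136·2.360 − 0.75 − 0.36 = 0.810.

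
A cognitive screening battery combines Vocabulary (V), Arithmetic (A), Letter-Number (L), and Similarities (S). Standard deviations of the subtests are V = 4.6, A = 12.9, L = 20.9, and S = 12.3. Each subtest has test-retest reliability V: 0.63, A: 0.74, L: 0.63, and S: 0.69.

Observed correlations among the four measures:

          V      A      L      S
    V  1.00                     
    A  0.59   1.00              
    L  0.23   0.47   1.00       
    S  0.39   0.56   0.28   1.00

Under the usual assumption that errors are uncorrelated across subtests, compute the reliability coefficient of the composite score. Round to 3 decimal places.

0.828

Var(V+A+L+S) = 4.6² + 12.9² + 20.9² + 12.3² + 2·[4.6·12.9·0.59 + 4.6·20.9·0.23 + 4.6·12.3·0.39 + 12.9·20.9·0.47 + 12.9·12.3·0.56 + 20.9·12.3·0.28] = 775.67 + 733.481 = 1509.15.
With uncorrelated errors the cross-covariances are all true-score covariance, so they carry over unchanged; only the diagonal terms shrink to ρᵢσᵢ².
True-score variance = [4.6²·0.63 + 12.9²·0.74 + 20.9²·0.63 + 12.3²·0.69] + 733.481 = 516.055 + 733.481 = 1249.54.
Reliability = 1249.54 / 1509.15 = 0.828.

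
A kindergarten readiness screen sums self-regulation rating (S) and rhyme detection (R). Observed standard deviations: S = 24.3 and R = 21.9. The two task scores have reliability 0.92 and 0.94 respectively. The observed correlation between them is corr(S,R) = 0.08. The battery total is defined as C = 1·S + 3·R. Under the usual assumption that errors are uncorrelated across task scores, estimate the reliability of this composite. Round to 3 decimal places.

Var(C) = 24.3² + 3²·21.9² + 2·[3·24.3·21.9·0.08] = 4906.98 + 255.442 = 5162.42.
With uncorrelated errors the cross-covariances are all true-score covariance, so they carry over unchanged; only the diagonal terms shrink to ρᵢσᵢ².
True-score variance = [24.3²·0.92 + 3²·21.9²·0.94] + 255.442 = 4600.75 + 255.442 = 4856.19.
Reliability = 4856.19 / 5162.42 = 0.941.

0.941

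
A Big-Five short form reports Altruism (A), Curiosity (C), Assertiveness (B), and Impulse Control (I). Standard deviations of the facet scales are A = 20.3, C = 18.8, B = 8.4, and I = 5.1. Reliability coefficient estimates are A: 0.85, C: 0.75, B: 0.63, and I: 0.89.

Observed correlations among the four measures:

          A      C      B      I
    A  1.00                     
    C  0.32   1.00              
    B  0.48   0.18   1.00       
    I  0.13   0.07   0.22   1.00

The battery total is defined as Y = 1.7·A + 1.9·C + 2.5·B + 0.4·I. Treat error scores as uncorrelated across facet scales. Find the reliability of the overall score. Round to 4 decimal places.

Var(Y) = 1.7²·20.3² + 1.9²·18.8² + 2.5²·8.4² + 0.4²·5.1² + 2·[3.23·20.3·18.8·0.32 + 4.25·20.3·8.4·0.48 + 0.68·20.3·5.1·0.13 + 4.75·18.8·8.4·0.18 + 0.76·18.8·5.1·0.07 + 8.4·5.1·0.22] = 2912.02 + 1802.05 = 4714.07.
With uncorrelated errors the cross-covariances are all true-score covariance, so they carry over unchanged; only the diagonal terms shrink to ρᵢσᵢ².
True-score variance = [1.7²·20.3²·0.85 + 1.9²·18.8²·0.75 + 2.5²·8.4²·0.63 + 0.4²·5.1²·0.89] + 1802.05 = 2250.77 + 1802.05 = 4052.82.
Reliability = 4052.82 / 4714.07 = 0.8597.

0.8597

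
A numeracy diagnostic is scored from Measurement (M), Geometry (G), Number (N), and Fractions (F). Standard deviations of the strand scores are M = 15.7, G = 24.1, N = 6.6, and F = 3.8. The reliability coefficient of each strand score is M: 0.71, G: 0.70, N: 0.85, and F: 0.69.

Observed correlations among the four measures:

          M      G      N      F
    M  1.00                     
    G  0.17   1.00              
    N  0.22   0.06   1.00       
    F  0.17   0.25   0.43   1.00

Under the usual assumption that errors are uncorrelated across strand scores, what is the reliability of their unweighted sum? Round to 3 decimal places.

0.780

Var(M+G+N+F) = 15.7² + 24.1² + 6.6² + 3.8² + 2·[15.7·24.1·0.17 + 15.7·6.6·0.22 + 15.7·3.8·0.17 + 24.1·6.6·0.06 + 24.1·3.8·0.25 + 6.6·3.8·0.43] = 885.3 + 280.969 = 1166.27.
With uncorrelated errors the cross-covariances are all true-score covariance, so they carry over unchanged; only the diagonal terms shrink to ρᵢσᵢ².
True-score variance = [15.7²·0.71 + 24.1²·0.70 + 6.6²·0.85 + 3.8²·0.69] + 280.969 = 628.564 + 280.969 = 909.534.
Reliability = 909.534 / 1166.27 = 0.780.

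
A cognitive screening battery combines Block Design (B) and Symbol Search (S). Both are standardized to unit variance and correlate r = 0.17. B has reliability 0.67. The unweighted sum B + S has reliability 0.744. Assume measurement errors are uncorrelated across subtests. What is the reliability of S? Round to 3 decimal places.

Var(B+S) = 2 + 2·0.17 = 2.340.
True-score variance = ρ_B + ρ_S + 2·0.17, so 0.744 = (0.67 + ρ_S + 0.34) / 2.340.
ρ_S = 0.744·2.340 − 0.67 − 0.34 = 0.731.

0.731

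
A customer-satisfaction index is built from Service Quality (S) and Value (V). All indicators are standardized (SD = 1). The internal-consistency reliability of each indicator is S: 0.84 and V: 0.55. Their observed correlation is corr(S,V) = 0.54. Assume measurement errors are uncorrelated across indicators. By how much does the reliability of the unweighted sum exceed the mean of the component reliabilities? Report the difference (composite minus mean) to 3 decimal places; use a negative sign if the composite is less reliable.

Var(sum) = 2 + 1.08 = 3.08; true-score variance = 1.39 + 1.08 = 2.47; composite reliability = 0.8019.
Mean component reliability = 0.6950.
Difference = 0.8019 − 0.6950 = 0.107.

0.107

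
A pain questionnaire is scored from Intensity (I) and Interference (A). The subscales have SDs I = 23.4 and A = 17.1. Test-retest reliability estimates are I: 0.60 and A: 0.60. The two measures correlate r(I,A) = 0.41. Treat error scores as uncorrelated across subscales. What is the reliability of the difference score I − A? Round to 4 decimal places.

Var(I−A) = 23.4² + 17.1² − 2·23.4·17.1·0.41 = 839.97 − 328.115 = 511.855.
Because errors are independent across components, Cov(Tᵢ,Tⱼ) = Cov(Xᵢ,Xⱼ); the off-diagonal part of the true-score variance is the same as above.
True-score variance = [23.4²·0.60 + 17.1²·0.60] − 328.115 = 503.982 − 328.115 = 175.867.
Reliability = 175.867 / 511.855 = 0.3436.

0.3436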